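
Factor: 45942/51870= 31/35 = 5^( - 1)*7^( - 1) * 31^1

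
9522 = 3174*3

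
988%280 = 148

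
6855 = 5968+887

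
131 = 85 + 46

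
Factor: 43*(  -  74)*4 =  - 12728 = - 2^3*37^1*43^1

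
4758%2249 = 260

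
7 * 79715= 558005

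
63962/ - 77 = -831 + 25/77 = - 830.68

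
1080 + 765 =1845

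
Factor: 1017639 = 3^2*7^1*29^1*557^1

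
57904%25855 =6194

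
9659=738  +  8921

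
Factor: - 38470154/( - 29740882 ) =3413^( - 1)*4357^( - 1) * 19235077^1 = 19235077/14870441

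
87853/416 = 211+ 77/416 = 211.19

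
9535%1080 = 895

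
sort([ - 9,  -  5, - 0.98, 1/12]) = [ - 9, - 5,-0.98,1/12 ] 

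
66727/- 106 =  - 1259/2 = -629.50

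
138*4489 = 619482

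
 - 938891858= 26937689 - 965829547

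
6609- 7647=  - 1038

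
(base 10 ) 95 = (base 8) 137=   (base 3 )10112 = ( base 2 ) 1011111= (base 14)6B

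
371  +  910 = 1281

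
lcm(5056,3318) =106176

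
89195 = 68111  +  21084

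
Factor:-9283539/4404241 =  - 3^1*17^(-1)*31^1*449^( - 1 )*577^( - 1 )*99823^1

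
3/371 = 3/371=0.01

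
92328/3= 30776 = 30776.00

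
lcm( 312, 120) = 1560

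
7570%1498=80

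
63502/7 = 63502/7 = 9071.71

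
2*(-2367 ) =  - 4734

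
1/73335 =1/73335 = 0.00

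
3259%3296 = 3259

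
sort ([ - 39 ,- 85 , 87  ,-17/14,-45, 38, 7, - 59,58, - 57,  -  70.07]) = [ - 85, - 70.07, - 59,- 57, - 45, - 39,-17/14, 7, 38 , 58, 87] 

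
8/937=8/937 = 0.01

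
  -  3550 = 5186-8736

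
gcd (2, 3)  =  1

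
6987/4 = 6987/4= 1746.75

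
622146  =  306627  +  315519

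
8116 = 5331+2785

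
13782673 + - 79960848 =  - 66178175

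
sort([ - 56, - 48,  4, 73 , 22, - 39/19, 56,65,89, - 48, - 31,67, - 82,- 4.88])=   [ - 82, - 56,- 48,-48, - 31 , - 4.88,- 39/19,4,22,56,65,  67  ,  73,89] 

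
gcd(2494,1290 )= 86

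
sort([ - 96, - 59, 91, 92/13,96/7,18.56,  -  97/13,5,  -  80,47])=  [ - 96, - 80, - 59,  -  97/13, 5,92/13,96/7, 18.56, 47,91] 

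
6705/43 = 6705/43 = 155.93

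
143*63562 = 9089366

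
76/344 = 19/86 = 0.22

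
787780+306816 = 1094596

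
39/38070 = 13/12690   =  0.00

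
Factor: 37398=2^1*3^1* 23^1*271^1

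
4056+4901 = 8957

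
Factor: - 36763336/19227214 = -2^2*257^1*1409^ (- 1 )*6823^(  -  1) * 17881^1  =  - 18381668/9613607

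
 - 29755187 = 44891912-74647099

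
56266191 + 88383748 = 144649939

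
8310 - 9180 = - 870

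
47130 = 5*9426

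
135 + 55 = 190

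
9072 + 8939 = 18011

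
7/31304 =1/4472 = 0.00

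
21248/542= 10624/271=   39.20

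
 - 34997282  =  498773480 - 533770762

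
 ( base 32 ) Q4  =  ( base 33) pb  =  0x344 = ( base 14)43a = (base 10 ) 836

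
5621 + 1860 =7481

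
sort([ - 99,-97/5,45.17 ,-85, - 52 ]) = [ - 99, - 85, - 52, - 97/5,45.17 ]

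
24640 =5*4928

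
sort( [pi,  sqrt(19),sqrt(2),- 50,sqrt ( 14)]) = [ - 50,sqrt( 2 ) , pi, sqrt(14),sqrt(19) ] 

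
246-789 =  - 543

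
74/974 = 37/487 = 0.08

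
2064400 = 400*5161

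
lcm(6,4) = 12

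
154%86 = 68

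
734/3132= 367/1566 = 0.23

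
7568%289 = 54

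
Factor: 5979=3^1*1993^1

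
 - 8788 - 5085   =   - 13873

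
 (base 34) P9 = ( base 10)859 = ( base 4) 31123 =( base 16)35b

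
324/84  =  3 + 6/7= 3.86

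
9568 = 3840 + 5728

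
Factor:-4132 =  - 2^2*1033^1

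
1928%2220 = 1928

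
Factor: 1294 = 2^1 * 647^1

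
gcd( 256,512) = 256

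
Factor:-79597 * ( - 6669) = 3^3*7^1 * 13^1*19^1 *83^1*137^1 = 530832393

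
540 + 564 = 1104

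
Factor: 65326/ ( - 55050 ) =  - 89/75 = -3^( -1 )*5^( - 2)*89^1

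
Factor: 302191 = 302191^1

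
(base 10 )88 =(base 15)5d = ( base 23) 3j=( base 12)74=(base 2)1011000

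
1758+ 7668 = 9426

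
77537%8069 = 4916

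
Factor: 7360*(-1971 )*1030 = -2^7*3^3*5^2*23^1 * 73^1 * 103^1 = - 14941756800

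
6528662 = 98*66619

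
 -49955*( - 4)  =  199820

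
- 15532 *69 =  - 1071708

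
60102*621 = 37323342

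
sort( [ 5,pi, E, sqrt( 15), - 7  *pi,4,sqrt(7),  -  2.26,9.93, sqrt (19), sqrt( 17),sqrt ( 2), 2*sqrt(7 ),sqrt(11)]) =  [ - 7*pi, - 2.26,  sqrt(2),sqrt ( 7 ), E,pi, sqrt(11 ),sqrt(15 ), 4,sqrt( 17),sqrt(19 ),  5,2* sqrt(7 ), 9.93 ]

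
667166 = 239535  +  427631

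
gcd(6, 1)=1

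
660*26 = 17160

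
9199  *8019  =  73766781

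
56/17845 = 56/17845 = 0.00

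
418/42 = 209/21 = 9.95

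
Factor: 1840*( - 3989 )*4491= -32962862160 =-  2^4 *3^2*5^1*23^1 * 499^1*3989^1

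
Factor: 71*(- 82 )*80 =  - 465760 = - 2^5* 5^1*41^1*71^1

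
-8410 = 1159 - 9569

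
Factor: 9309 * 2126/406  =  3^1*7^ ( - 1)*107^1*1063^1 = 341223/7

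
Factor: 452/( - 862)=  - 226/431 =- 2^1*113^1*431^( - 1)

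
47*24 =1128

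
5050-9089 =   -  4039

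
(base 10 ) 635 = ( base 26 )OB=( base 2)1001111011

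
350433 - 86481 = 263952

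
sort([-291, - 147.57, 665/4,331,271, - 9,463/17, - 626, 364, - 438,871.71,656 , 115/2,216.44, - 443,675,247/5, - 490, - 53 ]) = [- 626, - 490, - 443, - 438 , - 291, - 147.57, - 53, - 9,463/17, 247/5,115/2,665/4,216.44,271,331 , 364,656,675,871.71 ] 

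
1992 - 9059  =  -7067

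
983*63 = 61929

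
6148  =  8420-2272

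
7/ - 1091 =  - 1 +1084/1091 = - 0.01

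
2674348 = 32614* 82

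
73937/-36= - 2054 + 7/36 = - 2053.81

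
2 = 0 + 2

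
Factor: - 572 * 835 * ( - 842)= 402156040= 2^3*5^1 * 11^1 * 13^1*167^1 * 421^1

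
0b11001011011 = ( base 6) 11311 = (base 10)1627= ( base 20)417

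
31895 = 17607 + 14288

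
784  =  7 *112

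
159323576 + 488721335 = 648044911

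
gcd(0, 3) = 3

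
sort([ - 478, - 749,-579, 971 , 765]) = [  -  749, - 579, - 478, 765,971] 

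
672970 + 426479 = 1099449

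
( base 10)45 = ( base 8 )55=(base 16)2d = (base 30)1F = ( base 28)1H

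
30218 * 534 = 16136412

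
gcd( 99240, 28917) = 3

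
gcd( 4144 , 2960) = 592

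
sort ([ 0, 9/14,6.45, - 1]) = [ - 1,0,9/14 , 6.45 ] 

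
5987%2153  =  1681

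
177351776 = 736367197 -559015421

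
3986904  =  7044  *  566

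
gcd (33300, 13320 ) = 6660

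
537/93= 179/31  =  5.77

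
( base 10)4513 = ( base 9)6164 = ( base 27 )654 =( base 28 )5l5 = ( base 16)11A1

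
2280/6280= 57/157 = 0.36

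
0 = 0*9504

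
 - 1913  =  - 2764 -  - 851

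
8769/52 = 8769/52 = 168.63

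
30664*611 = 18735704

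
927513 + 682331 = 1609844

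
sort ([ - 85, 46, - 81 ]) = [-85, - 81, 46]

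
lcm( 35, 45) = 315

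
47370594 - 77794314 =-30423720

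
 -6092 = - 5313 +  -779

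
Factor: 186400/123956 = 2^3*5^2*7^ ( - 1)*19^( -1) = 200/133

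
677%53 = 41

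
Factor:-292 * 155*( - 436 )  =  2^4*5^1 * 31^1 * 73^1*109^1= 19733360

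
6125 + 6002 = 12127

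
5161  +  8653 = 13814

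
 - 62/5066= - 31/2533 = -  0.01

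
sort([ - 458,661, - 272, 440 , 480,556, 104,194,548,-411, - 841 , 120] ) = [ - 841, - 458,-411,-272, 104, 120, 194, 440, 480,548,556,661 ] 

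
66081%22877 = 20327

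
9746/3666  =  2+1207/1833  =  2.66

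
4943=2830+2113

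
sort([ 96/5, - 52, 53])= [ - 52 , 96/5,53]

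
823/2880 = 823/2880 = 0.29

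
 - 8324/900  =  -2081/225= -9.25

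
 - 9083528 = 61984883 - 71068411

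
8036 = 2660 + 5376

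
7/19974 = 7/19974= 0.00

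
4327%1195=742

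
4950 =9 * 550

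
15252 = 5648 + 9604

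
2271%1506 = 765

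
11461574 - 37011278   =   - 25549704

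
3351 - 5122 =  -1771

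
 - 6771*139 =-941169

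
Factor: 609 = 3^1*7^1*29^1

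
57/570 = 1/10 = 0.10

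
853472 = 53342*16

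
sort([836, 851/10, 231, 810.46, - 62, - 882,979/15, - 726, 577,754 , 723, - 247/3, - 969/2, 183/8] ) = [ - 882, - 726, - 969/2, - 247/3 , - 62,183/8,979/15, 851/10,231, 577, 723, 754 , 810.46,836 ] 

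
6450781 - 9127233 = - 2676452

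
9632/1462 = 112/17 =6.59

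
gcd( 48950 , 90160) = 10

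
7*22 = 154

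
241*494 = 119054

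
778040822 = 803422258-25381436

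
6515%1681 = 1472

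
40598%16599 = 7400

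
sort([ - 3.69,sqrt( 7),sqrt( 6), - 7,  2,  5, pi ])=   [- 7, - 3.69,  2, sqrt( 6), sqrt(7),pi, 5]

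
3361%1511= 339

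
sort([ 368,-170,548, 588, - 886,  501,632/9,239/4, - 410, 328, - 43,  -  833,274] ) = [ - 886, - 833, - 410, - 170, - 43,239/4,632/9,274,328,368, 501,  548,588]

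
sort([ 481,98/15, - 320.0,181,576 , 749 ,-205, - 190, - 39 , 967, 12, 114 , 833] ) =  [ - 320.0, - 205, - 190, - 39, 98/15, 12 , 114 , 181 , 481, 576, 749, 833, 967]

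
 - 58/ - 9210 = 29/4605 = 0.01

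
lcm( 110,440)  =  440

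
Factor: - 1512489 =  - 3^1*11^1*45833^1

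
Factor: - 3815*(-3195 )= 12188925= 3^2*5^2*7^1*71^1*109^1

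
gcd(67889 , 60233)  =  29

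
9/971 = 9/971 = 0.01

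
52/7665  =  52/7665 = 0.01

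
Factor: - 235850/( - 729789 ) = 2^1 * 3^( - 1 )*5^2*53^1*89^1*243263^( - 1)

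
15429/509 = 30 +159/509 = 30.31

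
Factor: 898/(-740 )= - 449/370= - 2^( - 1)*5^ ( - 1)*37^ ( - 1)*449^1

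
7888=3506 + 4382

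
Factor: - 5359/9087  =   - 3^( - 1)*13^( - 1) * 23^1= - 23/39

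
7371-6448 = 923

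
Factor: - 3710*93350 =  - 2^2 * 5^3*7^1*53^1*1867^1 = - 346328500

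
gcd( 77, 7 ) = 7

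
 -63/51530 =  - 1  +  51467/51530=- 0.00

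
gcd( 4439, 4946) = 1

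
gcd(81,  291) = 3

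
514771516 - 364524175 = 150247341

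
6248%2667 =914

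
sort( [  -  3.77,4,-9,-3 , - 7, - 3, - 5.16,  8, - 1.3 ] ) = [ - 9,  -  7, - 5.16, - 3.77, - 3, - 3,-1.3,4, 8]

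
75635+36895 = 112530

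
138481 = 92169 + 46312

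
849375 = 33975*25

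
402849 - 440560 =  - 37711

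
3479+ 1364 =4843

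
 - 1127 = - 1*1127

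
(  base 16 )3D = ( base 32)1t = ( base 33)1s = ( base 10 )61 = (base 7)115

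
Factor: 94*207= 2^1*3^2*23^1*47^1 = 19458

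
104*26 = 2704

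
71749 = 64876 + 6873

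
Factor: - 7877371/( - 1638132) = 2^ ( - 2)*3^( - 1)*41^1*229^1*839^1 * 136511^( - 1 ) 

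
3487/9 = 3487/9 = 387.44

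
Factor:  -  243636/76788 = -3^( - 4 )  *  257^1  =  - 257/81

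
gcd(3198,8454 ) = 6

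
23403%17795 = 5608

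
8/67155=8/67155=   0.00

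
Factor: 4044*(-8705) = -35203020 = - 2^2*3^1*5^1*337^1*1741^1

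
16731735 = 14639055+2092680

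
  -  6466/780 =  - 3233/390= - 8.29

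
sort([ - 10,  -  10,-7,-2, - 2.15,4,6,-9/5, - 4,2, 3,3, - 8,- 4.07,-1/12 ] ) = [-10,  -  10, - 8, - 7,  -  4.07, - 4, - 2.15, - 2, - 9/5 ,- 1/12,  2,3,3,4,6]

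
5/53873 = 5/53873 = 0.00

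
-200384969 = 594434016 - 794818985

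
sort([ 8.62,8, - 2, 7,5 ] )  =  [ -2,5, 7, 8, 8.62]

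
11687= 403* 29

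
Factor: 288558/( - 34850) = -207/25  =  - 3^2*5^ ( - 2) * 23^1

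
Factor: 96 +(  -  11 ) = 85  =  5^1*17^1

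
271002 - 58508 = 212494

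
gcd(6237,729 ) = 81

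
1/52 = 1/52=0.02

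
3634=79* 46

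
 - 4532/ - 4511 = 1 + 21/4511 = 1.00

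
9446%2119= 970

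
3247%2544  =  703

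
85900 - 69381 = 16519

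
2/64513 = 2/64513 = 0.00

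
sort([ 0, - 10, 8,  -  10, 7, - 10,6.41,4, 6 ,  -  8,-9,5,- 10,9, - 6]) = [ - 10, - 10, -10 , - 10, - 9,- 8, - 6,0,4,5,6,6.41, 7, 8,9]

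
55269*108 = 5969052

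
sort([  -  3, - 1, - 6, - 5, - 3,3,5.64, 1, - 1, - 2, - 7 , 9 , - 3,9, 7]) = [ - 7, - 6, - 5, - 3, - 3,  -  3, - 2, - 1,-1,1,3,5.64,7, 9 , 9 ]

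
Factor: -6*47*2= - 564  =  - 2^2 * 3^1*47^1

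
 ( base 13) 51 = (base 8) 102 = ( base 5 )231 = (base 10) 66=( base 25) 2g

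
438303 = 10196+428107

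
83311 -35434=47877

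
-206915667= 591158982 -798074649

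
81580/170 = 8158/17 = 479.88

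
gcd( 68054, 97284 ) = 2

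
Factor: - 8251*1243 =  - 11^1*37^1 * 113^1*223^1 = - 10255993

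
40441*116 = 4691156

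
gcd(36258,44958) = 6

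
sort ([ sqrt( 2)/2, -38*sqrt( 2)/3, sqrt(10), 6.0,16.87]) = [ - 38*sqrt ( 2 ) /3 , sqrt ( 2)/2, sqrt( 10 ), 6.0, 16.87 ]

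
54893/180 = 304 + 173/180 = 304.96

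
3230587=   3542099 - 311512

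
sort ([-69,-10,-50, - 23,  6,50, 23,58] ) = [ - 69,-50, - 23, - 10 , 6,23, 50,58]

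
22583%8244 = 6095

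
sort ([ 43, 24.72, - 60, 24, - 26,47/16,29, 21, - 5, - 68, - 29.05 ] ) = [ - 68, - 60, - 29.05, - 26, - 5, 47/16,21, 24, 24.72,29,43]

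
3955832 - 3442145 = 513687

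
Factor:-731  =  -17^1*43^1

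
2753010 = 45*61178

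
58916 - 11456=47460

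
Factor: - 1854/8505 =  - 2^1*3^(  -  3)*5^(- 1) * 7^( - 1)*103^1 = - 206/945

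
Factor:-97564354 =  - 2^1*19^1*73^1*35171^1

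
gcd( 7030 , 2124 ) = 2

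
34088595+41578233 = 75666828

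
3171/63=50 + 1/3 = 50.33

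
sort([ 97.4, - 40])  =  [ - 40,97.4 ] 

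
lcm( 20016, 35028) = 140112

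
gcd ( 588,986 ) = 2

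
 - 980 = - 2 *490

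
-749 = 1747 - 2496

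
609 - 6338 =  - 5729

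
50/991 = 50/991 = 0.05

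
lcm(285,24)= 2280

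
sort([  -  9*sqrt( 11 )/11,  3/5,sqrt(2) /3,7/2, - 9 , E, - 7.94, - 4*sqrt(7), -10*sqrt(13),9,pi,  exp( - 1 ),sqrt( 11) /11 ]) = [ -10*sqrt(13 ), - 4*sqrt(7 ), - 9,  -  7.94 , - 9*sqrt( 11) /11,sqrt(11)/11,  exp( - 1),  sqrt (2 ) /3,3/5,E,pi, 7/2, 9]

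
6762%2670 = 1422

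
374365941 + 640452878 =1014818819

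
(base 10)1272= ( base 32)17O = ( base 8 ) 2370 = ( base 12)8A0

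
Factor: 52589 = 43^1 * 1223^1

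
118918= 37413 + 81505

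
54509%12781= 3385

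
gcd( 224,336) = 112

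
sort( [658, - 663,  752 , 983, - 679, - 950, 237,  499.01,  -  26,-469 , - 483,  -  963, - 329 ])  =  [ - 963, - 950, - 679, - 663,-483, - 469, - 329, - 26 , 237, 499.01, 658, 752, 983]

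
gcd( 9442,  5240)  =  2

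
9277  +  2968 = 12245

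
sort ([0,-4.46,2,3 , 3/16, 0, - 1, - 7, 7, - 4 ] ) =[ - 7, - 4.46, - 4, - 1,0, 0,3/16,2, 3,7 ]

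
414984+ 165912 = 580896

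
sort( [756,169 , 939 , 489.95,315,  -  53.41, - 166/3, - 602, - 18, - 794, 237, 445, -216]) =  [  -  794  ,-602 , - 216, - 166/3, - 53.41 ,- 18, 169, 237, 315,445, 489.95,756, 939] 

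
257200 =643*400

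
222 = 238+  -  16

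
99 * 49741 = 4924359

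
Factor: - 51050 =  - 2^1*5^2*1021^1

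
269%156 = 113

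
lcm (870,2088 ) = 10440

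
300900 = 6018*50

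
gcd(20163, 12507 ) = 33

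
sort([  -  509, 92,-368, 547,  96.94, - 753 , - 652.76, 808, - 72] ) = [-753, - 652.76 ,  -  509,- 368, - 72,  92, 96.94, 547,808]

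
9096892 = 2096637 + 7000255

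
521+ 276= 797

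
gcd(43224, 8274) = 6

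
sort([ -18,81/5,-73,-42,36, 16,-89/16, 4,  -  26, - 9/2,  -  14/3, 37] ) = [ - 73, - 42, - 26 , - 18, - 89/16 ,-14/3,-9/2,4, 16, 81/5, 36, 37]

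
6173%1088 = 733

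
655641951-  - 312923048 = 968564999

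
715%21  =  1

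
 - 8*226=-1808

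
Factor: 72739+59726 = 3^1*5^1 * 8831^1=132465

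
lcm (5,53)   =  265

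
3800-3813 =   -  13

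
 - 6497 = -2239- 4258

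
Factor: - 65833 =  - 43^1 * 1531^1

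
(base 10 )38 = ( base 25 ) 1D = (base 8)46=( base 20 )1I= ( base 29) 19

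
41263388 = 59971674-18708286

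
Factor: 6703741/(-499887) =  - 3^( - 2 )*11^1 * 23^1*67^(- 1)*829^( - 1)*26497^1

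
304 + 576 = 880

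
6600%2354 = 1892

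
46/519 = 46/519 = 0.09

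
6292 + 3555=9847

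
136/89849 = 136/89849= 0.00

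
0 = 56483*0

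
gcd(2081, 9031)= 1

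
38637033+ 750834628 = 789471661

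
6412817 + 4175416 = 10588233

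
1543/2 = 771 + 1/2=771.50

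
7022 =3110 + 3912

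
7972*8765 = 69874580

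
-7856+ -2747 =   -  10603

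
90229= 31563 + 58666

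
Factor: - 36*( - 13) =2^2 * 3^2*13^1  =  468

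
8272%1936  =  528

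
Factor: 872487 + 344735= 1217222 = 2^1 * 608611^1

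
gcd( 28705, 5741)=5741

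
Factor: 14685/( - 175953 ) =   -  5^1 * 11^1*659^(-1) = - 55/659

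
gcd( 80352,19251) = 837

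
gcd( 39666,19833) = 19833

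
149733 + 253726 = 403459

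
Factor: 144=2^4 *3^2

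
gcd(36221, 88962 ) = 1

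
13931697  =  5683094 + 8248603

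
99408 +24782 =124190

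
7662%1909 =26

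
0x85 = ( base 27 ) 4P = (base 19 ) 70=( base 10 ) 133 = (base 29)4h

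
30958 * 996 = 30834168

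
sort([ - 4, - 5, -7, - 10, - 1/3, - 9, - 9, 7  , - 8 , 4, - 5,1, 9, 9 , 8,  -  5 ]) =[ - 10, - 9, - 9,-8, - 7, - 5, - 5, - 5, - 4, - 1/3, 1, 4, 7,  8,  9,  9 ]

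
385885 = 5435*71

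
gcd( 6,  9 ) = 3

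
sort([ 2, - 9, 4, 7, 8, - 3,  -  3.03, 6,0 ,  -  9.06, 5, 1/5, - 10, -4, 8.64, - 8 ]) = [ - 10,-9.06 , - 9,  -  8,  -  4, - 3.03,  -  3, 0, 1/5, 2, 4, 5, 6, 7, 8,8.64 ] 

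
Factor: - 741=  - 3^1 * 13^1*19^1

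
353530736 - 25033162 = 328497574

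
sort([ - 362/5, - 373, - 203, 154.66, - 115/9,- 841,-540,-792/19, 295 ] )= [ -841, - 540, - 373, - 203,- 362/5, - 792/19, - 115/9, 154.66, 295]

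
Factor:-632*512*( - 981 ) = 317435904 = 2^12*3^2*79^1* 109^1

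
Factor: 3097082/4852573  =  2^1* 11^( -1)*59^(  -  1 )  *7477^( -1)*1548541^1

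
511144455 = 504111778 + 7032677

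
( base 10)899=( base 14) 483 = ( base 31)t0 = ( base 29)120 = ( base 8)1603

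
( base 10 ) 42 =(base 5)132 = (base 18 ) 26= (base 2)101010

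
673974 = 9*74886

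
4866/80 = 60 + 33/40 = 60.83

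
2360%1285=1075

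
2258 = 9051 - 6793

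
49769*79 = 3931751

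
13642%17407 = 13642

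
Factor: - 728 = -2^3*7^1 * 13^1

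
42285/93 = 14095/31 = 454.68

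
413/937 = 413/937 = 0.44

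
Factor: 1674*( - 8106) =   -  2^2 *3^4*7^1 * 31^1 *193^1 = - 13569444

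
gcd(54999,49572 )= 81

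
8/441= 8/441 = 0.02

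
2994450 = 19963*150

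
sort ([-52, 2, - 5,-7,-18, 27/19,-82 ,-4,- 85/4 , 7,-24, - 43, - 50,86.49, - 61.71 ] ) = [-82,- 61.71, - 52, - 50,  -  43, - 24, - 85/4, - 18 , - 7, - 5, - 4 , 27/19,2,7, 86.49]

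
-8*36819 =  -294552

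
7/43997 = 7/43997 = 0.00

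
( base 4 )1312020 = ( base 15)2390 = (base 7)31020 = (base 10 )7560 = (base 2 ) 1110110001000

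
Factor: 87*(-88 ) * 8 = -2^6*3^1*11^1*29^1 = - 61248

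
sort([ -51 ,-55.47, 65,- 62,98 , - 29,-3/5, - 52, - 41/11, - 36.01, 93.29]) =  [  -  62, - 55.47, - 52, - 51,-36.01, - 29 ,- 41/11, - 3/5,65 , 93.29,98]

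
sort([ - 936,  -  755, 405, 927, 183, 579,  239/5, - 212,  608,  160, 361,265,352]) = [ - 936,-755, - 212,239/5, 160, 183, 265, 352,  361, 405,579,608,927]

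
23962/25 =958 + 12/25  =  958.48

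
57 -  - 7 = 64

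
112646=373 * 302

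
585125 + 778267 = 1363392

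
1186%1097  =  89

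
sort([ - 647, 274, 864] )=[- 647,274, 864] 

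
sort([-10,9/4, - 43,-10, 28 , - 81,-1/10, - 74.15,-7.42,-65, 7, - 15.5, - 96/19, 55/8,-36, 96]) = [ - 81, - 74.15, - 65 , - 43,-36, - 15.5, - 10,-10,-7.42,-96/19,-1/10,  9/4, 55/8,7,28,96]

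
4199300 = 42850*98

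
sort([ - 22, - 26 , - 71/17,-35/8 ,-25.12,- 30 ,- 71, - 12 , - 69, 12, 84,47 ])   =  [  -  71, - 69, - 30, - 26, - 25.12, - 22, - 12 , - 35/8, - 71/17 , 12, 47,84] 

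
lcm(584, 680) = 49640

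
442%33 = 13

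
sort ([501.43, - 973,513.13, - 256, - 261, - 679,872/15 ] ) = [ - 973, - 679, - 261 , - 256,872/15, 501.43  ,  513.13] 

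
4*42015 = 168060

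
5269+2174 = 7443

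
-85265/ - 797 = 106 + 783/797 = 106.98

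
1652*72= 118944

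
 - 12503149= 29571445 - 42074594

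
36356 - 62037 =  - 25681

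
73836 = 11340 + 62496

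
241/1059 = 241/1059 = 0.23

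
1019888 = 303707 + 716181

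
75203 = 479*157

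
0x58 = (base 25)3D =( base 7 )154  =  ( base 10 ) 88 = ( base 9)107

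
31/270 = 31/270 = 0.11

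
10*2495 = 24950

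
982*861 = 845502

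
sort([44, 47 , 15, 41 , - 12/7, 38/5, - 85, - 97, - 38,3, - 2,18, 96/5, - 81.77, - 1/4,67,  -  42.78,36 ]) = [ - 97, - 85 , - 81.77 ,  -  42.78,-38, - 2, - 12/7, - 1/4, 3, 38/5, 15,18,  96/5,36,41,44, 47, 67 ] 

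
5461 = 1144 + 4317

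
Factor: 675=3^3 * 5^2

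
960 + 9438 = 10398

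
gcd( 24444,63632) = 388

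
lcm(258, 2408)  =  7224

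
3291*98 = 322518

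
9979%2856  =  1411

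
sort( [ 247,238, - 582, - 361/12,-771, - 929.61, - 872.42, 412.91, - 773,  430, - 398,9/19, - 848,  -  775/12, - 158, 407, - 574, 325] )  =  [ - 929.61,- 872.42, - 848, - 773, - 771,  -  582, - 574, - 398, - 158, - 775/12, - 361/12,  9/19, 238, 247, 325, 407 , 412.91, 430] 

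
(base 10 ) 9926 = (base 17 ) 205f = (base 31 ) AA6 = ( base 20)14G6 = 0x26c6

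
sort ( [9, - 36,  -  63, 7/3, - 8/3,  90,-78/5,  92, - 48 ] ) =[  -  63, - 48, - 36 , - 78/5, - 8/3,  7/3,9,90, 92]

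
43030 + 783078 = 826108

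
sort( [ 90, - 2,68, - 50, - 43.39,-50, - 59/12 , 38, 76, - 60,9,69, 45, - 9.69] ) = [ - 60, - 50,-50, - 43.39,-9.69 , - 59/12, - 2,9,38,45 , 68, 69, 76, 90 ] 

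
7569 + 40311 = 47880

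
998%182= 88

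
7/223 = 7/223 = 0.03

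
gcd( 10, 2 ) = 2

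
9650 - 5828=3822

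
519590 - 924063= -404473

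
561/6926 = 561/6926 = 0.08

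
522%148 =78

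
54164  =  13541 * 4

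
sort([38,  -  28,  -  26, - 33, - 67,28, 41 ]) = [-67,-33, - 28,-26,28,38,41] 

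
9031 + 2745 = 11776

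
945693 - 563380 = 382313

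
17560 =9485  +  8075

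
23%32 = 23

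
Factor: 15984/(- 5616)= - 37/13  =  -  13^( - 1) * 37^1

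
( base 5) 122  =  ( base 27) 1a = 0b100101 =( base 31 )16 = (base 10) 37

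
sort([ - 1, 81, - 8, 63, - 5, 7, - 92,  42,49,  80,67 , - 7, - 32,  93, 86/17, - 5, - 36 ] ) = [ - 92, - 36, - 32, - 8, - 7,-5, - 5,  -  1, 86/17,  7, 42 , 49, 63, 67,  80  ,  81,  93] 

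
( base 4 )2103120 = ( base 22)JAG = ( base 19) 1728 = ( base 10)9432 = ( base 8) 22330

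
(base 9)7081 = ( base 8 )12070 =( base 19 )e68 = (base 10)5176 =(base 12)2BB4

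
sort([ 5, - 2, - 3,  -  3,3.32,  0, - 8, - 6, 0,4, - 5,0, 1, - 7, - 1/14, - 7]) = [ - 8, - 7, - 7, - 6 , - 5 , - 3 , - 3, - 2,-1/14, 0,0 , 0,  1,  3.32,4,5]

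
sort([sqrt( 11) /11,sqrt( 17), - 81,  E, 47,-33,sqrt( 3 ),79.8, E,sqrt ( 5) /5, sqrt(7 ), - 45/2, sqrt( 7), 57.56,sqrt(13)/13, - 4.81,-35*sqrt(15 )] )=[  -  35*sqrt(15),-81, - 33, - 45/2, - 4.81,sqrt( 13 )/13,  sqrt(11 )/11,sqrt( 5)/5, sqrt(3),  sqrt (7 ),sqrt( 7), E  ,  E,sqrt( 17),47, 57.56, 79.8]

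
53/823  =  53/823 = 0.06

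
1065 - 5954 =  - 4889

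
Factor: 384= 2^7 *3^1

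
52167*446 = 23266482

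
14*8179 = 114506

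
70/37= 1 + 33/37 = 1.89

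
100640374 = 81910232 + 18730142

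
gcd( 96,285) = 3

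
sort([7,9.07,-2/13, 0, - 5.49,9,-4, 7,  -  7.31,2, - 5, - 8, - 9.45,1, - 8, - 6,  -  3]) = [ - 9.45,-8, - 8, - 7.31, - 6,-5.49,-5, - 4, - 3, - 2/13, 0 , 1,2,7, 7,9,9.07] 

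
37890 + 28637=66527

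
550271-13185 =537086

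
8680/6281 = 1 +2399/6281 = 1.38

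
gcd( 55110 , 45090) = 5010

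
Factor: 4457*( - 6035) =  - 5^1 * 17^1*71^1*4457^1 =- 26897995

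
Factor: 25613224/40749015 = 2^3*3^( - 1 )*5^( - 1 )*7^1*13^1*19^( - 1)*151^1*233^1*142979^( - 1 ) 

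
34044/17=2002 + 10/17 = 2002.59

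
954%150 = 54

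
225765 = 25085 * 9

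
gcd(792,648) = 72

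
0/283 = 0 = 0.00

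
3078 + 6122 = 9200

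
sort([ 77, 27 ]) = [27, 77 ]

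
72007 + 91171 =163178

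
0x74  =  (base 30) 3Q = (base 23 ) 51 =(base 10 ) 116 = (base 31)3N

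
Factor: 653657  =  19^1*34403^1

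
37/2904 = 37/2904=0.01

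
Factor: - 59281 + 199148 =139867 = 7^1*13^1 * 29^1*53^1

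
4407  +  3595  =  8002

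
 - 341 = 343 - 684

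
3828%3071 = 757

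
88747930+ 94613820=183361750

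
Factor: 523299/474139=3^1*7^1*251^( - 1)*1889^( - 1)*24919^1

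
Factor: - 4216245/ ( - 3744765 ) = 281083/249651 =3^( - 2)*11^2*23^1 * 101^1*27739^( - 1)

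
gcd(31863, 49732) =1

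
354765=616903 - 262138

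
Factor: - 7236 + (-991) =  - 19^1*433^1 = -8227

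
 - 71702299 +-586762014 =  - 658464313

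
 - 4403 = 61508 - 65911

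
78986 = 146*541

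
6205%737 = 309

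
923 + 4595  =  5518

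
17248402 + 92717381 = 109965783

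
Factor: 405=3^4 * 5^1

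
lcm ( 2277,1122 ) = 77418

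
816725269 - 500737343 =315987926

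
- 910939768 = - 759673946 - 151265822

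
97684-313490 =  - 215806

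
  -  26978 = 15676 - 42654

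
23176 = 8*2897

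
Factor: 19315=5^1 * 3863^1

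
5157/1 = 5157 = 5157.00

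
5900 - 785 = 5115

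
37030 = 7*5290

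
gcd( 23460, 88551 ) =3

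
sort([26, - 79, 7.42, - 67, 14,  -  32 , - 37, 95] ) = [-79,-67, - 37,- 32 , 7.42 , 14,26, 95]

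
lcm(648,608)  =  49248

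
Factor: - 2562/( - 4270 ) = 3/5=3^1*5^( -1)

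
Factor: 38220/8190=2^1*3^( -1) * 7^1 = 14/3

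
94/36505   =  94/36505  =  0.00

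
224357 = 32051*7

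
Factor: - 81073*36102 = - 2926897446=- 2^1 * 3^1*11^1*17^1*19^1 * 251^1*547^1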